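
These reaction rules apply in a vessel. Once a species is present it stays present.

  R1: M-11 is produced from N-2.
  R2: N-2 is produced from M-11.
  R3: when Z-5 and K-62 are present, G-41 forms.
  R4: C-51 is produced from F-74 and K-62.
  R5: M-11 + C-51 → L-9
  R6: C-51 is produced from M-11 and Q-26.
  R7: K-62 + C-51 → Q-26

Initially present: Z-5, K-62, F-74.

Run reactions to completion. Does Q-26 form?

Yes

F-74 and K-62 present → C-51 forms (R4).
K-62 and C-51 present → Q-26 forms (R7).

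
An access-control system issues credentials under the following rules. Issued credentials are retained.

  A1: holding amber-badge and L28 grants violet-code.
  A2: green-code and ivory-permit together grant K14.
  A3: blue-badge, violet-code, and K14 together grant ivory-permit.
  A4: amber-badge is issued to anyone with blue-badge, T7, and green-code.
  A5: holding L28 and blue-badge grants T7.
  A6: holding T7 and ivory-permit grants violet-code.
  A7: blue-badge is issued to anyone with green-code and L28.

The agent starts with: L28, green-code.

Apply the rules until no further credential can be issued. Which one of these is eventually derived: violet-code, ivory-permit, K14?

violet-code

Holding green-code and L28 grants blue-badge (A7).
Holding L28 and blue-badge grants T7 (A5).
Holding blue-badge, T7, and green-code grants amber-badge (A4).
Holding amber-badge and L28 grants violet-code (A1).
K14 would need green-code and ivory-permit (A2), but ivory-permit is never granted. ivory-permit would need blue-badge, violet-code, and K14 (A3), but K14 is never granted.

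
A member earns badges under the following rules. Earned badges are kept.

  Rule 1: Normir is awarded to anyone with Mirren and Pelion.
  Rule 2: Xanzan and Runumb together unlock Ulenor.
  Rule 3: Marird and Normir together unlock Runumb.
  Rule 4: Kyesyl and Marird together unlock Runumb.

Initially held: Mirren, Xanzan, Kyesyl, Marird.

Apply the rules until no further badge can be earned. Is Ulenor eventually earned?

Yes

With Kyesyl and Marird, Runumb is earned (Rule 4).
With Xanzan and Runumb, Ulenor is earned (Rule 2).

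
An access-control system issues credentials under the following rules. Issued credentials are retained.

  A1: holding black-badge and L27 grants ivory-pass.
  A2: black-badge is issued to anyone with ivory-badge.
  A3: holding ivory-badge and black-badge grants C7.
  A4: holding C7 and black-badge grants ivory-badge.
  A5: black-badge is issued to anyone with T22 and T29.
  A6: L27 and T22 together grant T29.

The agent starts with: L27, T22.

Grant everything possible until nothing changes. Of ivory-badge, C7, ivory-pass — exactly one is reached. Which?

Holding L27 and T22 grants T29 (A6).
Holding T22 and T29 grants black-badge (A5).
Holding black-badge and L27 grants ivory-pass (A1).
C7 would need ivory-badge and black-badge (A3), but ivory-badge is never granted. ivory-badge would need C7 and black-badge (A4), but C7 is never granted.

ivory-pass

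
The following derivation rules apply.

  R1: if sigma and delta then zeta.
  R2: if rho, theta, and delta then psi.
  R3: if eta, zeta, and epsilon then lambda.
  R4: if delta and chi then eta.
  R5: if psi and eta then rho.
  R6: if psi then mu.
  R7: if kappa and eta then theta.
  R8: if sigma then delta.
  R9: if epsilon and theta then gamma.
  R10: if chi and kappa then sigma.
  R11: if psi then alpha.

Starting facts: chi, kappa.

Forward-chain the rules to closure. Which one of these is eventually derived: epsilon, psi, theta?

theta

From chi and kappa, R10 gives sigma.
sigma holds, so delta follows (R8).
delta and chi hold, so eta follows (R4).
kappa and eta hold, so theta follows (R7).
No rule produces epsilon, and it is not given. psi would need rho, theta, and delta (R2), but rho is never established.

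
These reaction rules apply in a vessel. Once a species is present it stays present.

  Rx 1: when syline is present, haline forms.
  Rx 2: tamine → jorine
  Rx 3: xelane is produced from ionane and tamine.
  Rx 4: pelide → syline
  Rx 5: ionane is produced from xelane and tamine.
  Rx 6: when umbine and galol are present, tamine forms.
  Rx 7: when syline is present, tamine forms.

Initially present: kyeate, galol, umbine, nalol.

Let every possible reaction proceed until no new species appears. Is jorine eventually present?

Yes

umbine and galol present → tamine forms (Rx 6).
tamine present → jorine forms (Rx 2).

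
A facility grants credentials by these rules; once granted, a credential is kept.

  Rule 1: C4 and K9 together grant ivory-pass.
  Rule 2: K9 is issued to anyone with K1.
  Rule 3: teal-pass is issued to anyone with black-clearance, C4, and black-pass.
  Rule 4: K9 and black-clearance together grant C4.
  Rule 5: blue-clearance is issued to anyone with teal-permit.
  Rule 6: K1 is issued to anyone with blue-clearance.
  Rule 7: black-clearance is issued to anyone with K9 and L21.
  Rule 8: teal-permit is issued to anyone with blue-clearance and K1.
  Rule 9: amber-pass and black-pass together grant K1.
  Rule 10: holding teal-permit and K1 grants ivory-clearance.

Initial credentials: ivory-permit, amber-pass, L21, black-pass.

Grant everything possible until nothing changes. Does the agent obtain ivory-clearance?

ivory-clearance would need teal-permit and K1 (Rule 10), but teal-permit is never granted.

No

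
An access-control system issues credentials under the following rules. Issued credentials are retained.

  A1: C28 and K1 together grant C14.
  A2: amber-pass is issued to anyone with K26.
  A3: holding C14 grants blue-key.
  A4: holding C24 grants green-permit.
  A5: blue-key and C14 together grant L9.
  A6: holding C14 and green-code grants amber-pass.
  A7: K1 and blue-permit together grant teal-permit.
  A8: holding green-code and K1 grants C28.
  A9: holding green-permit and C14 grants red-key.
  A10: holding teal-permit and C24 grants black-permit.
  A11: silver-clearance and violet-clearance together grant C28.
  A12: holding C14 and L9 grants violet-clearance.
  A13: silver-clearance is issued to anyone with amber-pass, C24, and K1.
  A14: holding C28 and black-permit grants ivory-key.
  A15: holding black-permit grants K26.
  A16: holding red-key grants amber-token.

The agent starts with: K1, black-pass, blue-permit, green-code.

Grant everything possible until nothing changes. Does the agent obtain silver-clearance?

silver-clearance would need amber-pass, C24, and K1 (A13), but C24 is never granted.

No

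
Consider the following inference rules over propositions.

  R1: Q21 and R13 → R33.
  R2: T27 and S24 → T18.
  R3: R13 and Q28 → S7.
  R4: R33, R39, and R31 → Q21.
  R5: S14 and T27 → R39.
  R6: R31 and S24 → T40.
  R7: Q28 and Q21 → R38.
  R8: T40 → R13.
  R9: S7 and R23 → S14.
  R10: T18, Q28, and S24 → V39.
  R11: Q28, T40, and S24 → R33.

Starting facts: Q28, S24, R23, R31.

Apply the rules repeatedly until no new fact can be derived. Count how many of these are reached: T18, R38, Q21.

0

T18 would need T27 and S24 (R2), but T27 is never established.
R38 would need Q28 and Q21 (R7), but Q21 is never established.
Q21 would need R33, R39, and R31 (R4), but R39 is never established.
None of the 3 are reached.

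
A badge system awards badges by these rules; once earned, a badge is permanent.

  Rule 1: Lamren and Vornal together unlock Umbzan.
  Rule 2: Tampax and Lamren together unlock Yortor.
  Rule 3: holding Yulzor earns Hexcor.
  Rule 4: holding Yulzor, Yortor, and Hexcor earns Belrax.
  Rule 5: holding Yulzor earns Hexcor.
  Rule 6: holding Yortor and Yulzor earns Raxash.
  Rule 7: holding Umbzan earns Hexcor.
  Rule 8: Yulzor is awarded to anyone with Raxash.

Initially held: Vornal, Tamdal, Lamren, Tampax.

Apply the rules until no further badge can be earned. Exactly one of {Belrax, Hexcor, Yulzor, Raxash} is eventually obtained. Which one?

Hexcor

With Lamren and Vornal, Umbzan is earned (Rule 1).
With Umbzan, Hexcor is earned (Rule 7).
Belrax would need Yulzor, Yortor, and Hexcor (Rule 4), but Yulzor is never earned. Yulzor would need Raxash (Rule 8), but Raxash is never earned. Raxash would need Yortor and Yulzor (Rule 6), but Yulzor is never earned.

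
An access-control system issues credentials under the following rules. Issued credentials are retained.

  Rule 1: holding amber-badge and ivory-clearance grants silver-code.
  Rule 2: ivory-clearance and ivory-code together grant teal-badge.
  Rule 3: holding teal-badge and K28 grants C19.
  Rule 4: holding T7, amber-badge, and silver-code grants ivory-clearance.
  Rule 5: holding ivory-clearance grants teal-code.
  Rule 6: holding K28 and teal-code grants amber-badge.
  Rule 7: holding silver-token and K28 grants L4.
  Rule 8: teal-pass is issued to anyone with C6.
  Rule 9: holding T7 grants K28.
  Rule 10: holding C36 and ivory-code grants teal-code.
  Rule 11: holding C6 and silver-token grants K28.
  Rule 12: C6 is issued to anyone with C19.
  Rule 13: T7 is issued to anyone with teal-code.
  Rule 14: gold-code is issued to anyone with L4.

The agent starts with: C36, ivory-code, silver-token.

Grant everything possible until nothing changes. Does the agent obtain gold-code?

Yes

Holding C36 and ivory-code grants teal-code (Rule 10).
Holding teal-code grants T7 (Rule 13).
Holding T7 grants K28 (Rule 9).
Holding silver-token and K28 grants L4 (Rule 7).
Holding L4 grants gold-code (Rule 14).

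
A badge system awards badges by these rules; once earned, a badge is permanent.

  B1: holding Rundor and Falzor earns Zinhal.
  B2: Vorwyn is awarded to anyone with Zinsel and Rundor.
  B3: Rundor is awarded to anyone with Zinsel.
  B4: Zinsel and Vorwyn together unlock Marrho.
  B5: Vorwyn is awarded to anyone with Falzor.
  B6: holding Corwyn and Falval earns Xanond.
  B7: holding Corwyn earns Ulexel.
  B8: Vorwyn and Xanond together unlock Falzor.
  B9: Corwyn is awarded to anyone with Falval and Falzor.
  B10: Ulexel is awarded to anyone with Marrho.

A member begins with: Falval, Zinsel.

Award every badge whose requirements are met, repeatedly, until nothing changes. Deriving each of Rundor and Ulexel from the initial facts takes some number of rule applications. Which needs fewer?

Rundor: With Zinsel, Rundor is earned (B3). [1 rule application]
Ulexel: With Zinsel, Rundor is earned (B3). With Zinsel and Rundor, Vorwyn is earned (B2). With Zinsel and Vorwyn, Marrho is earned (B4). With Marrho, Ulexel is earned (B10). [4 rule applications]
Rundor needs fewer.

Rundor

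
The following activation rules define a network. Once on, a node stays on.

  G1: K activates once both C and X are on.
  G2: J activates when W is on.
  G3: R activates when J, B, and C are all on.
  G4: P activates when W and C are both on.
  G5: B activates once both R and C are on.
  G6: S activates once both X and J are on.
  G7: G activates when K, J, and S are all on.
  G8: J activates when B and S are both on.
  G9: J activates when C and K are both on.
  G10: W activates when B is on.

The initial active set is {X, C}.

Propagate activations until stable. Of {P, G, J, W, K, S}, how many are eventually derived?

G1: C and X on → K on.
G9: C and K on → J on.
X and J are on, so S activates (G6).
G7: K, J, and S on → G on.
P would need W and C (G4), but W never turns on.
G: reached.
J: reached.
W would need B (G10), but B never turns on.
K: reached.
S: reached.
Reached: G, J, K, and S — 4 of the 6.

4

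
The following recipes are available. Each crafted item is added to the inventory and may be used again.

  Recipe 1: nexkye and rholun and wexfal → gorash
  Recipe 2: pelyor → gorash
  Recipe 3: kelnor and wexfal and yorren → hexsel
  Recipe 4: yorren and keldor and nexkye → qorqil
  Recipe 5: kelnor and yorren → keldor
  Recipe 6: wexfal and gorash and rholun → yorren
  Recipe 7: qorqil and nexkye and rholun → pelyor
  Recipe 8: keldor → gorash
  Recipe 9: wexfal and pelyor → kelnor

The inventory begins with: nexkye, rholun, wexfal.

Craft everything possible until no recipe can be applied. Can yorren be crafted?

nexkye and rholun and wexfal → gorash (Recipe 1).
Using Recipe 6, wexfal, gorash, and rholun make yorren.

Yes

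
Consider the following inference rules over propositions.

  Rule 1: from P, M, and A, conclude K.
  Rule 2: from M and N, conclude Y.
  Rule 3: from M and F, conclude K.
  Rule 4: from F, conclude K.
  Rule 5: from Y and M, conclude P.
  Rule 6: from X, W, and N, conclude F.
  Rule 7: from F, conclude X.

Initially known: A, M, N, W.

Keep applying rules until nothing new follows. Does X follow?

X would need F (Rule 7), but F is never established.

No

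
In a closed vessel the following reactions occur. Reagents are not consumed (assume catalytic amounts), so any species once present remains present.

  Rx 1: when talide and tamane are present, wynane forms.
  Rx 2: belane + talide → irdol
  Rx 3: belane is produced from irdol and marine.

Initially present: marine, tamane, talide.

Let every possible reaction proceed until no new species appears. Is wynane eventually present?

talide and tamane present → wynane forms (Rx 1).

Yes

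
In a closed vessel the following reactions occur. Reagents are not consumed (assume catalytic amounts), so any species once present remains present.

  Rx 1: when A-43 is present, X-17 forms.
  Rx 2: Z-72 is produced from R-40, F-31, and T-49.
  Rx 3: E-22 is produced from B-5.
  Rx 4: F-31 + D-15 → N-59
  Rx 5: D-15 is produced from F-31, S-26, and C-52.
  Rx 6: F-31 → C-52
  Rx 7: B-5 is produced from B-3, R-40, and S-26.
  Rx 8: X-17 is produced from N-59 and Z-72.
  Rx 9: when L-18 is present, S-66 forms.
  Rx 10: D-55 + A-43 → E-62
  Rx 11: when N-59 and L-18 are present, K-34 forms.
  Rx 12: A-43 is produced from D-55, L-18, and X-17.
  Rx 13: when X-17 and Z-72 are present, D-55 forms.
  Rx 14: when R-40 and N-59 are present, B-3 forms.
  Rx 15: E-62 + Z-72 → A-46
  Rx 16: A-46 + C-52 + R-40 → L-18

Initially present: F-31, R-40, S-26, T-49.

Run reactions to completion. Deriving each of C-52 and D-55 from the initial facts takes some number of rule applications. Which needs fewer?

C-52

C-52: F-31 present → C-52 forms (Rx 6). [1 rule application]
D-55: F-31 present → C-52 forms (Rx 6). R-40, F-31, and T-49 present → Z-72 forms (Rx 2). F-31, S-26, and C-52 present → D-15 forms (Rx 5). F-31 and D-15 present → N-59 forms (Rx 4). N-59 and Z-72 present → X-17 forms (Rx 8). X-17 and Z-72 present → D-55 forms (Rx 13). [6 rule applications]
C-52 needs fewer.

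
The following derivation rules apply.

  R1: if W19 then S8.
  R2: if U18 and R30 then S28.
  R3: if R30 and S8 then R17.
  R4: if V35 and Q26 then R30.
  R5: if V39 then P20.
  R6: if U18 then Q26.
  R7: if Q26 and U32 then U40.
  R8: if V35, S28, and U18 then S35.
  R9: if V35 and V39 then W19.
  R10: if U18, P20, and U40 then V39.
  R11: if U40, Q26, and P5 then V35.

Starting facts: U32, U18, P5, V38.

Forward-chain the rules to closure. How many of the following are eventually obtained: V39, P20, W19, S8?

0

V39 would need U18, P20, and U40 (R10), but P20 is never established.
P20 would need V39 (R5), but V39 is never established.
W19 would need V35 and V39 (R9), but V39 is never established.
S8 would need W19 (R1), but W19 is never established.
None of the 4 are reached.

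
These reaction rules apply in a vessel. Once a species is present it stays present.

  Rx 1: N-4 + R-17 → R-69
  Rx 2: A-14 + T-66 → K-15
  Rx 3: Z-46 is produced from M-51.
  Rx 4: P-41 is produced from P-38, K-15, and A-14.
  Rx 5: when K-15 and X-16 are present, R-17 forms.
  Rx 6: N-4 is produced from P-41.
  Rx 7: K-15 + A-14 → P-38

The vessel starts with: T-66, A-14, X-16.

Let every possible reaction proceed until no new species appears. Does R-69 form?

Yes

A-14 and T-66 present → K-15 forms (Rx 2).
K-15 and A-14 present → P-38 forms (Rx 7).
K-15 and X-16 present → R-17 forms (Rx 5).
P-38, K-15, and A-14 present → P-41 forms (Rx 4).
P-41 present → N-4 forms (Rx 6).
N-4 and R-17 present → R-69 forms (Rx 1).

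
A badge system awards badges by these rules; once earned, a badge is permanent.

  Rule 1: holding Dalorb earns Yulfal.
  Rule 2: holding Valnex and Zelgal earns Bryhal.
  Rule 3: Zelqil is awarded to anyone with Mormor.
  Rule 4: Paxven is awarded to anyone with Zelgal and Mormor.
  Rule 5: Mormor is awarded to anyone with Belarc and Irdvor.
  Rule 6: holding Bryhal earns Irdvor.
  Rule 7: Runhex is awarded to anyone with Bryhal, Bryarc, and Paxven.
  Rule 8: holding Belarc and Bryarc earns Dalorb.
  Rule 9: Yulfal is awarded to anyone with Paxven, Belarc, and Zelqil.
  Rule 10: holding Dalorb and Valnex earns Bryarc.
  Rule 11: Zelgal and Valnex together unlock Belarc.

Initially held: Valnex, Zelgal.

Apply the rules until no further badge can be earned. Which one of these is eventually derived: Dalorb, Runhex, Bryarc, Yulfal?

With Valnex and Zelgal, Bryhal is earned (Rule 2).
With Zelgal and Valnex, Belarc is earned (Rule 11).
With Bryhal, Irdvor is earned (Rule 6).
With Belarc and Irdvor, Mormor is earned (Rule 5).
With Zelgal and Mormor, Paxven is earned (Rule 4).
With Mormor, Zelqil is earned (Rule 3).
With Paxven, Belarc, and Zelqil, Yulfal is earned (Rule 9).
Dalorb would need Belarc and Bryarc (Rule 8), but Bryarc is never earned. Bryarc would need Dalorb and Valnex (Rule 10), but Dalorb is never earned. Runhex would need Bryhal, Bryarc, and Paxven (Rule 7), but Bryarc is never earned.

Yulfal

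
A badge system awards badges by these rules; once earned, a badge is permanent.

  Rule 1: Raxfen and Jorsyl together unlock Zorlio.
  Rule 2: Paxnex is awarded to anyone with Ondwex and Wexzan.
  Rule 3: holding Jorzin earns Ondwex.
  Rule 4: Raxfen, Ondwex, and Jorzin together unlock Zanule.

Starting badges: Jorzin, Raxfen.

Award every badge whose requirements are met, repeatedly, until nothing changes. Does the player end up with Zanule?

With Jorzin, Ondwex is earned (Rule 3).
With Raxfen, Ondwex, and Jorzin, Zanule is earned (Rule 4).

Yes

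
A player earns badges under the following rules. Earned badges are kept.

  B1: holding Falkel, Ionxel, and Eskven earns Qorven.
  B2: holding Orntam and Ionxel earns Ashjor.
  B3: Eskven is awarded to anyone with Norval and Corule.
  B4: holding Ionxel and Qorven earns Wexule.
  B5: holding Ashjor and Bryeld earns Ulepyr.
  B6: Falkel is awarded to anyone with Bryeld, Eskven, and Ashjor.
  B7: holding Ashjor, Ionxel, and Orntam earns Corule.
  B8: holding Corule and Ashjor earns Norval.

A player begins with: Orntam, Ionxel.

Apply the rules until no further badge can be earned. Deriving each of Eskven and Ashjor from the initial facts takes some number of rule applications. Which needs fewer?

Ashjor: With Orntam and Ionxel, Ashjor is earned (B2). [1 rule application]
Eskven: With Orntam and Ionxel, Ashjor is earned (B2). With Ashjor, Ionxel, and Orntam, Corule is earned (B7). With Corule and Ashjor, Norval is earned (B8). With Norval and Corule, Eskven is earned (B3). [4 rule applications]
Ashjor needs fewer.

Ashjor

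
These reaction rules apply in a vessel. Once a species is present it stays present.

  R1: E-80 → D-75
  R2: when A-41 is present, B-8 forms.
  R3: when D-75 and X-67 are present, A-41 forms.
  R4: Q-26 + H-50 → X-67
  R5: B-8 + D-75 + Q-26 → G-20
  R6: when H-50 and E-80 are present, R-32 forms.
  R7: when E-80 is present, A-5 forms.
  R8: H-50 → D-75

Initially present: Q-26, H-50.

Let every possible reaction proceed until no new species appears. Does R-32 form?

No

R-32 would need H-50 and E-80 (R6), but E-80 never forms.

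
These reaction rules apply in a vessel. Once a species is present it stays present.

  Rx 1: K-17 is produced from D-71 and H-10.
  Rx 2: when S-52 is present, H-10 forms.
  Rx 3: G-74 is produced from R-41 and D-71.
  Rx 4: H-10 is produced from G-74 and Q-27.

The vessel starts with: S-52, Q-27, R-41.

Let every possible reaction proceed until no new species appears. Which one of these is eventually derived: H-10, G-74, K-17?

H-10

S-52 present → H-10 forms (Rx 2).
K-17 would need D-71 and H-10 (Rx 1), but D-71 never forms. G-74 would need R-41 and D-71 (Rx 3), but D-71 never forms.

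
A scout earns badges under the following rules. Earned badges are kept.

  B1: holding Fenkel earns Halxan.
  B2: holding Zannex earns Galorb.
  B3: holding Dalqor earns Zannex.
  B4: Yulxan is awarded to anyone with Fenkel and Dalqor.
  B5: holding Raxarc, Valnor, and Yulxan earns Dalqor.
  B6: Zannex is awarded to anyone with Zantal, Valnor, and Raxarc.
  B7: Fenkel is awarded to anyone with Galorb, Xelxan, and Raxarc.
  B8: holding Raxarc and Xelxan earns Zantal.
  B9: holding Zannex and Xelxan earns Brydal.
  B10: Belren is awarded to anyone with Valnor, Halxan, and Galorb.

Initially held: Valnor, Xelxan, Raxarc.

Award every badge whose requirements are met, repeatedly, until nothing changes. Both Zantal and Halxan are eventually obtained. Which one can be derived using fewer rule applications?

Zantal

Zantal: With Raxarc and Xelxan, Zantal is earned (B8). [1 rule application]
Halxan: With Raxarc and Xelxan, Zantal is earned (B8). With Zantal, Valnor, and Raxarc, Zannex is earned (B6). With Zannex, Galorb is earned (B2). With Galorb, Xelxan, and Raxarc, Fenkel is earned (B7). With Fenkel, Halxan is earned (B1). [5 rule applications]
Zantal needs fewer.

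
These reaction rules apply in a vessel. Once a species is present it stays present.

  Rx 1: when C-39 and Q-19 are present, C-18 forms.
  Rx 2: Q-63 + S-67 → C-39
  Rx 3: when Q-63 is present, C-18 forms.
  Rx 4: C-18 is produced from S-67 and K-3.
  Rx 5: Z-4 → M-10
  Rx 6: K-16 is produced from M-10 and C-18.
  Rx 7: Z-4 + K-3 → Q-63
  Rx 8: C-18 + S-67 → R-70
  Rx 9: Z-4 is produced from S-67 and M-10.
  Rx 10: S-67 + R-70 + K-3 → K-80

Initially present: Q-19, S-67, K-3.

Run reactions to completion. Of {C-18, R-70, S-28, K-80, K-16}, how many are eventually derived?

S-67 and K-3 present → C-18 forms (Rx 4).
C-18 and S-67 present → R-70 forms (Rx 8).
S-67, R-70, and K-3 present → K-80 forms (Rx 10).
C-18: reached.
R-70: reached.
No rule produces S-28, and it is not given.
K-80: reached.
K-16 would need M-10 and C-18 (Rx 6), but M-10 never forms.
Reached: C-18, R-70, and K-80 — 3 of the 5.

3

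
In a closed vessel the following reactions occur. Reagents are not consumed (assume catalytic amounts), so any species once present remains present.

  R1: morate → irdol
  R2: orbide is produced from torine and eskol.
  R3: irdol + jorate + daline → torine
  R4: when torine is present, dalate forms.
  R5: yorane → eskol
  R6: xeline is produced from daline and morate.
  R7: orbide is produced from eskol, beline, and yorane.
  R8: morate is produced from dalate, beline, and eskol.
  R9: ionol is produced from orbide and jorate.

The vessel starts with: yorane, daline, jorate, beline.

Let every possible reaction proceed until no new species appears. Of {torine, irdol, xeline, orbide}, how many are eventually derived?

1

yorane present → eskol forms (R5).
eskol, beline, and yorane present → orbide forms (R7).
torine would need irdol, jorate, and daline (R3), but irdol never forms.
irdol would need morate (R1), but morate never forms.
xeline would need daline and morate (R6), but morate never forms.
orbide: reached.
Reached: orbide — 1 of the 4.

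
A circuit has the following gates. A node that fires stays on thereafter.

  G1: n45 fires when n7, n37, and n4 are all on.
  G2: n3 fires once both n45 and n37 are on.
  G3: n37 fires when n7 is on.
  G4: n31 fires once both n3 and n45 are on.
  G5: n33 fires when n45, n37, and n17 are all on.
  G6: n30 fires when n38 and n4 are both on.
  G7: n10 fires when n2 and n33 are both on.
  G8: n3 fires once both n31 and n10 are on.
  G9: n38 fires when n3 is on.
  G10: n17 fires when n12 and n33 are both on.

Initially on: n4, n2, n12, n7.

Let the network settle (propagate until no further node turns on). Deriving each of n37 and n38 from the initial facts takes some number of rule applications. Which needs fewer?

n37: n7 is on, so n37 fires (G3). [1 rule application]
n38: G3: n7 on → n37 on. G1: n7, n37, and n4 on → n45 on. G2: n45 and n37 on → n3 on. n3 is on, so n38 fires (G9). [4 rule applications]
n37 needs fewer.

n37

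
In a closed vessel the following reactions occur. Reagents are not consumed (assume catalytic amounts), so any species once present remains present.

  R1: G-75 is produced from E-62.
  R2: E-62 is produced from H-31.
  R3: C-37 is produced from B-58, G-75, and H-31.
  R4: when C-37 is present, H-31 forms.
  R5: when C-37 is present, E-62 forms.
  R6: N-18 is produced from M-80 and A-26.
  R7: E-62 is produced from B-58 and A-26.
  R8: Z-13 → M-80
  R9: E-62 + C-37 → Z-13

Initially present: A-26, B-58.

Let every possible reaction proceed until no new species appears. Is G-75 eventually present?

B-58 and A-26 present → E-62 forms (R7).
E-62 present → G-75 forms (R1).

Yes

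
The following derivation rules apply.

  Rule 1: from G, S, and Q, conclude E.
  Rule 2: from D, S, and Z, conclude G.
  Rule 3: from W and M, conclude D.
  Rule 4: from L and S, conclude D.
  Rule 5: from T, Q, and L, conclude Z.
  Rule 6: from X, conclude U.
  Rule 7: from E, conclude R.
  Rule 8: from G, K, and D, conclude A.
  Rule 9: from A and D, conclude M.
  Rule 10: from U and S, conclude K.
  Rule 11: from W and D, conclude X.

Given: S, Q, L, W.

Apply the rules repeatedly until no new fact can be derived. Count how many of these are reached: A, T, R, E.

A would need G, K, and D (Rule 8), but G is never established.
No rule produces T, and it is not given.
R would need E (Rule 7), but E is never established.
E would need G, S, and Q (Rule 1), but G is never established.
None of the 4 are reached.

0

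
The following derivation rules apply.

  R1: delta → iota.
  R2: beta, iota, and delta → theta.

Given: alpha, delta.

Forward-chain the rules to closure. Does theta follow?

theta would need beta, iota, and delta (R2), but beta is never established.

No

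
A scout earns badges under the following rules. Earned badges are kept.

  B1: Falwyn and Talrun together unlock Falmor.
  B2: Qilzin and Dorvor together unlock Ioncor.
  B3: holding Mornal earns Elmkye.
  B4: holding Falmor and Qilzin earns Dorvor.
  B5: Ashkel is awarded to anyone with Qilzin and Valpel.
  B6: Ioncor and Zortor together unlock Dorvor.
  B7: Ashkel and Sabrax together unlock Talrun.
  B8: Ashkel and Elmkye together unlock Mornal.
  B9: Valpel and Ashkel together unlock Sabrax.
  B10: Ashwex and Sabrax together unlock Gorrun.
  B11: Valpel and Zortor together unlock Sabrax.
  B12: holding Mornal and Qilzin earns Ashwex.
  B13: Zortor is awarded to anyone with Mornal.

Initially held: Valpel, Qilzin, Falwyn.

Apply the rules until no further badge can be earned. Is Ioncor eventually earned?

Yes

With Qilzin and Valpel, Ashkel is earned (B5).
With Valpel and Ashkel, Sabrax is earned (B9).
With Ashkel and Sabrax, Talrun is earned (B7).
With Falwyn and Talrun, Falmor is earned (B1).
With Falmor and Qilzin, Dorvor is earned (B4).
With Qilzin and Dorvor, Ioncor is earned (B2).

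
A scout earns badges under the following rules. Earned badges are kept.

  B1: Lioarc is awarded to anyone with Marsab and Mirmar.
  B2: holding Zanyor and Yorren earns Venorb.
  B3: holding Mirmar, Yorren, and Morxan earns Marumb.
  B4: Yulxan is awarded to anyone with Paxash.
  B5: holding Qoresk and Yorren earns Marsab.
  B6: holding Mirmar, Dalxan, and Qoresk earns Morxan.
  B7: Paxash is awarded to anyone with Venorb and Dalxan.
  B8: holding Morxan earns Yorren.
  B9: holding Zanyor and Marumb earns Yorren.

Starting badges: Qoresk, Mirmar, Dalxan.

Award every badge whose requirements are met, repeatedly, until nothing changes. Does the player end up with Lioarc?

With Mirmar, Dalxan, and Qoresk, Morxan is earned (B6).
With Morxan, Yorren is earned (B8).
With Qoresk and Yorren, Marsab is earned (B5).
With Marsab and Mirmar, Lioarc is earned (B1).

Yes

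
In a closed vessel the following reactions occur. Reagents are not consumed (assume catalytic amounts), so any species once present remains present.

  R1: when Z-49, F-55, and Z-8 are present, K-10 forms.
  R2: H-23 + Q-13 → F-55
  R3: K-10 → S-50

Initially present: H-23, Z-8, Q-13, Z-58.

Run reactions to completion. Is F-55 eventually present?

Yes

H-23 and Q-13 present → F-55 forms (R2).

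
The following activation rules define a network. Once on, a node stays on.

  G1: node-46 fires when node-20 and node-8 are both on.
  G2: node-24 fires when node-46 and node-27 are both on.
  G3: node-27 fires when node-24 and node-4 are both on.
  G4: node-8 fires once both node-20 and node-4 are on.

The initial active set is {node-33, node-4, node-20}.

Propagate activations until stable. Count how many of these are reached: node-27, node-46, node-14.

1

G4: node-20 and node-4 on → node-8 on.
node-20 and node-8 are on, so node-46 fires (G1).
node-27 would need node-24 and node-4 (G3), but node-24 never turns on.
node-46: reached.
No rule produces node-14, and it is not given.
Reached: node-46 — 1 of the 3.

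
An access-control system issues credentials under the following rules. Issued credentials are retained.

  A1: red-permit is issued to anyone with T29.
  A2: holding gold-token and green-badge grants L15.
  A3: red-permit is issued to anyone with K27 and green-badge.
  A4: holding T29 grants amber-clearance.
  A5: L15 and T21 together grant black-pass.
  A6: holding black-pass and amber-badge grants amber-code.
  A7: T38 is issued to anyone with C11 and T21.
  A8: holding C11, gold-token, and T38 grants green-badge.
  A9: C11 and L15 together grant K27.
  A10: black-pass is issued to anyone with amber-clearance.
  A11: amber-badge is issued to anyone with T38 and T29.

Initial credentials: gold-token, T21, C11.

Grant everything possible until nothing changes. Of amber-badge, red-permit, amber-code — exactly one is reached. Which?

Holding C11 and T21 grants T38 (A7).
Holding C11, gold-token, and T38 grants green-badge (A8).
Holding gold-token and green-badge grants L15 (A2).
Holding C11 and L15 grants K27 (A9).
Holding K27 and green-badge grants red-permit (A3).
amber-code would need black-pass and amber-badge (A6), but amber-badge is never granted. amber-badge would need T38 and T29 (A11), but T29 is never granted.

red-permit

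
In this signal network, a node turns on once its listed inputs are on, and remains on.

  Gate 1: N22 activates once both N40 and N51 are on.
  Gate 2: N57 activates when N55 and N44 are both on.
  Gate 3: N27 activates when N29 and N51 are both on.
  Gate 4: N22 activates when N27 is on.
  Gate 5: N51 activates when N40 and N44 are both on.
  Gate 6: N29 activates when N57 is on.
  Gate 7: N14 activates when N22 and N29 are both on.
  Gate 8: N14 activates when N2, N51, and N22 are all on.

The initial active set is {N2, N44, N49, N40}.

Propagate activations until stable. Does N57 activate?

N57 would need N55 and N44 (Gate 2), but N55 never turns on.

No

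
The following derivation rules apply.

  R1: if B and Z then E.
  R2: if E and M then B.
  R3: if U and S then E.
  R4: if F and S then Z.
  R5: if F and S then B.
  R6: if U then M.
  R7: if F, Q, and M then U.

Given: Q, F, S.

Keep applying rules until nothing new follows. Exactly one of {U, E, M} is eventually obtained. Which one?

E

F and S hold, so B follows (R5).
From F and S, R4 gives Z.
B and Z hold, so E follows (R1).
M would need U (R6), but U is never established. U would need F, Q, and M (R7), but M is never established.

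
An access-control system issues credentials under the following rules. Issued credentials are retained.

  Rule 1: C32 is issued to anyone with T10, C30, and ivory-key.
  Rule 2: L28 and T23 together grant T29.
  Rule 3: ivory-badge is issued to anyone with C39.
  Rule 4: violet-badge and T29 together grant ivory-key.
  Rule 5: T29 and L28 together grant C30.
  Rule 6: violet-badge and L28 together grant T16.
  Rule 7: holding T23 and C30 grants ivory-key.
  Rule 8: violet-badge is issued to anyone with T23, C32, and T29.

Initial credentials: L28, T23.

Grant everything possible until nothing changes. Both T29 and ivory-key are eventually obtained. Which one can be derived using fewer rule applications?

T29: Holding L28 and T23 grants T29 (Rule 2). [1 rule application]
ivory-key: Holding L28 and T23 grants T29 (Rule 2). Holding T29 and L28 grants C30 (Rule 5). Holding T23 and C30 grants ivory-key (Rule 7). [3 rule applications]
T29 needs fewer.

T29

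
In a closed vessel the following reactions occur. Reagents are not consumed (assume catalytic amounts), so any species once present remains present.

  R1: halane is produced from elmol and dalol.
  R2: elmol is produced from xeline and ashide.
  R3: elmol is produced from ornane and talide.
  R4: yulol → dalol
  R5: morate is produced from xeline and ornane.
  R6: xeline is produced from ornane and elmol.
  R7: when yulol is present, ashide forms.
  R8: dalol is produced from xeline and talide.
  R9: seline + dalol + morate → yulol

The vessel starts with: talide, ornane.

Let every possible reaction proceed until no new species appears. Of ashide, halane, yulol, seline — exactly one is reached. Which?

ornane and talide present → elmol forms (R3).
ornane and elmol present → xeline forms (R6).
xeline and talide present → dalol forms (R8).
elmol and dalol present → halane forms (R1).
yulol would need seline, dalol, and morate (R9), but seline never forms. ashide would need yulol (R7), but yulol never forms. No rule produces seline, and it is not given.

halane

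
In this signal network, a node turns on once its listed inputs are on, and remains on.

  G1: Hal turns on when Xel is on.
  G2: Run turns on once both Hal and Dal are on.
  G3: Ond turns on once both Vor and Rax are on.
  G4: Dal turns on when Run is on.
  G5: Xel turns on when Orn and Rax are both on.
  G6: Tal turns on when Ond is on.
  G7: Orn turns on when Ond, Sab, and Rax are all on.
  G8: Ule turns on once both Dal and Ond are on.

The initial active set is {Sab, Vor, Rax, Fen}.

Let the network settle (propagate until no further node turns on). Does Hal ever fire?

Yes

G3: Vor and Rax on → Ond on.
Ond, Sab, and Rax are on, so Orn turns on (G7).
G5: Orn and Rax on → Xel on.
G1: Xel on → Hal on.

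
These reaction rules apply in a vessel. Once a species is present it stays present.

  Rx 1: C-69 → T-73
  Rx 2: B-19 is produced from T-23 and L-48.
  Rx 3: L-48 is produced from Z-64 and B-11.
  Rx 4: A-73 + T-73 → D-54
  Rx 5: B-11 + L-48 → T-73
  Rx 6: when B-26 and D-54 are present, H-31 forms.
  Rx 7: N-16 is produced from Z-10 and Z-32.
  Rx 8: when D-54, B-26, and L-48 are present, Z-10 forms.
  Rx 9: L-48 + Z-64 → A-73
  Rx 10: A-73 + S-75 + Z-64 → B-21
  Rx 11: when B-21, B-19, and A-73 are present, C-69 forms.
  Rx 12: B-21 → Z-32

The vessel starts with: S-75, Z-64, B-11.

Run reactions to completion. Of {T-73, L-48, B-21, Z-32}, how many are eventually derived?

4

Z-64 and B-11 present → L-48 forms (Rx 3).
B-11 and L-48 present → T-73 forms (Rx 5).
L-48 and Z-64 present → A-73 forms (Rx 9).
A-73, S-75, and Z-64 present → B-21 forms (Rx 10).
B-21 present → Z-32 forms (Rx 12).
T-73: reached.
L-48: reached.
B-21: reached.
Z-32: reached.
All 4 are reached.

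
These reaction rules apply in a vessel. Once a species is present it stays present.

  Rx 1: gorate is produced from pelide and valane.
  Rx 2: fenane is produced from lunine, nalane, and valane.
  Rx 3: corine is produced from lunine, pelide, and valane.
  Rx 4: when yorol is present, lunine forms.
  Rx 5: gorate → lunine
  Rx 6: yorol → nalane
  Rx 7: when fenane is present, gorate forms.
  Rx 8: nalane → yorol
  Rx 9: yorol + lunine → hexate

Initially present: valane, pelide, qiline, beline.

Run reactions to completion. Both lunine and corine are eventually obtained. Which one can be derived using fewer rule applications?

lunine

lunine: pelide and valane present → gorate forms (Rx 1). gorate present → lunine forms (Rx 5). [2 rule applications]
corine: pelide and valane present → gorate forms (Rx 1). gorate present → lunine forms (Rx 5). lunine, pelide, and valane present → corine forms (Rx 3). [3 rule applications]
lunine needs fewer.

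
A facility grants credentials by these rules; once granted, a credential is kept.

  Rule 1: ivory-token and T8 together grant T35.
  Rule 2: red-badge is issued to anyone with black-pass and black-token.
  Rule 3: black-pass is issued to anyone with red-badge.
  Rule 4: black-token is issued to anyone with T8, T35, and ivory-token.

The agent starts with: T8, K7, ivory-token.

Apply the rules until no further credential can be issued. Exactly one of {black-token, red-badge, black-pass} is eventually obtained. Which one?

Holding ivory-token and T8 grants T35 (Rule 1).
Holding T8, T35, and ivory-token grants black-token (Rule 4).
black-pass would need red-badge (Rule 3), but red-badge is never granted. red-badge would need black-pass and black-token (Rule 2), but black-pass is never granted.

black-token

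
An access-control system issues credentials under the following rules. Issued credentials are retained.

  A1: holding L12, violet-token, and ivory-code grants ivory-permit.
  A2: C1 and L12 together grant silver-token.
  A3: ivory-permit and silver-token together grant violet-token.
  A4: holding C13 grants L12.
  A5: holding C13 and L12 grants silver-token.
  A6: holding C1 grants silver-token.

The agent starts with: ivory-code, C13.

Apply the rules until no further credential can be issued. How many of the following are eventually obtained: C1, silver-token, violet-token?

1

Holding C13 grants L12 (A4).
Holding C13 and L12 grants silver-token (A5).
No rule produces C1, and it is not given.
silver-token: reached.
violet-token would need ivory-permit and silver-token (A3), but ivory-permit is never granted.
Reached: silver-token — 1 of the 3.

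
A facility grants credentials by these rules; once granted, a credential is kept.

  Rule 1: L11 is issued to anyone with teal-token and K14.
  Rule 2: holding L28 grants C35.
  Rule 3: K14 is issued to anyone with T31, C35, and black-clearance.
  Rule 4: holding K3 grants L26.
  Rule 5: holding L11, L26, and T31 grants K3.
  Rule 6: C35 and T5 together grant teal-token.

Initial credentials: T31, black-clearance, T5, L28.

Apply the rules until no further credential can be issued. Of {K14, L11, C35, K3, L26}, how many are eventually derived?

3

Holding L28 grants C35 (Rule 2).
Holding T31, C35, and black-clearance grants K14 (Rule 3).
Holding C35 and T5 grants teal-token (Rule 6).
Holding teal-token and K14 grants L11 (Rule 1).
K14: reached.
L11: reached.
C35: reached.
K3 would need L11, L26, and T31 (Rule 5), but L26 is never granted.
L26 would need K3 (Rule 4), but K3 is never granted.
Reached: K14, L11, and C35 — 3 of the 5.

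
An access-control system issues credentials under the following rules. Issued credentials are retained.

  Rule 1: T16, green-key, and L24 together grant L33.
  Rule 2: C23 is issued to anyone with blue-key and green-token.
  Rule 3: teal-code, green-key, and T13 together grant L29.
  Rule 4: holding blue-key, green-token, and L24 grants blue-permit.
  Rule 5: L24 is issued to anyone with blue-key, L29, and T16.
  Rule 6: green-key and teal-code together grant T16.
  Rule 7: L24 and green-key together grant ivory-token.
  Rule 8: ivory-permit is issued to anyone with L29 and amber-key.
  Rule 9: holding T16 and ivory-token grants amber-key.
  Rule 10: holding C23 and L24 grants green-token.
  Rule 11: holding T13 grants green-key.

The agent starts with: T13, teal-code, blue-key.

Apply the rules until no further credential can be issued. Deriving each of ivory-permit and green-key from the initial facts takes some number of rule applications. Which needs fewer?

green-key: Holding T13 grants green-key (Rule 11). [1 rule application]
ivory-permit: Holding T13 grants green-key (Rule 11). Holding green-key and teal-code grants T16 (Rule 6). Holding teal-code, green-key, and T13 grants L29 (Rule 3). Holding blue-key, L29, and T16 grants L24 (Rule 5). Holding L24 and green-key grants ivory-token (Rule 7). Holding T16 and ivory-token grants amber-key (Rule 9). Holding L29 and amber-key grants ivory-permit (Rule 8). [7 rule applications]
green-key needs fewer.

green-key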